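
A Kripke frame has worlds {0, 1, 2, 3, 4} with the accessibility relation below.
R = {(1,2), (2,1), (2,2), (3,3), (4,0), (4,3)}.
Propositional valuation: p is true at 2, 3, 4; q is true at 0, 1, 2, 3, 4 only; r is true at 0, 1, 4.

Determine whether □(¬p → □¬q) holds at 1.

At 1: □(¬p → □¬q) requires ¬p → □¬q at every successor {2}.
    At 2: ¬p is false, □¬q is false, so ¬p → □¬q is true.
      At 2: □¬q requires ¬q at every successor {1, 2}.
        ¬q fails at 1, so □¬q is false at 2.
So □(¬p → □¬q) is true at 1.

Yes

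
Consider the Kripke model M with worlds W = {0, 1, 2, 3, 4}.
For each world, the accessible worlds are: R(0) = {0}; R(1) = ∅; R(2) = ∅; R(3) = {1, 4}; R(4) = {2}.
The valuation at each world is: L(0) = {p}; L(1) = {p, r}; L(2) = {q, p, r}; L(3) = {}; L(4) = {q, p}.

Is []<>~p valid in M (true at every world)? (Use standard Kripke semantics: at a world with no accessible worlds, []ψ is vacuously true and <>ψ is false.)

Let φ = []<>~p. Evaluate φ at each world:
  0 (successors {0}): φ is false.
  1 (successors ∅): φ is true.
  2 (successors ∅): φ is true.
  3 (successors {1, 4}): φ is false.
  4 (successors {2}): φ is false.
Detail at 0 (counterexample):
  At 0: []<>~p requires <>~p at every successor {0}.
    <>~p fails at 0, so []<>~p is false at 0.
      At 0: <>~p requires ~p at some successor in {0}.
        At 0: ~p is false.
      So <>~p is false at 0.

No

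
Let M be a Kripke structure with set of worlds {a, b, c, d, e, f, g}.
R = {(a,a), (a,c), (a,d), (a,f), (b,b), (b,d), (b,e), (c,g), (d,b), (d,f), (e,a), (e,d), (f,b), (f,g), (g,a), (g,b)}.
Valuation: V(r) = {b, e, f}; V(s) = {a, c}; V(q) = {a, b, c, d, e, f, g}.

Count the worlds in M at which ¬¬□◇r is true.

5

Let φ = ¬¬□◇r. Evaluate φ at each world:
  a (successors {a, c, d, f}): φ is false.
  b (successors {b, d, e}): φ is false.
  c (successors {g}): φ is true.
  d (successors {b, f}): φ is true.
  e (successors {a, d}): φ is true.
  f (successors {b, g}): φ is true.
  g (successors {a, b}): φ is true.
For instance, at c:
  At c: ¬□◇r is false, so ¬¬□◇r is true.
    At c: □◇r is true, so ¬□◇r is false.
      At c: □◇r requires ◇r at every successor {g}.
        At g: ◇r is true.
      So □◇r is true at c.
Satisfying worlds: {c, d, e, f, g}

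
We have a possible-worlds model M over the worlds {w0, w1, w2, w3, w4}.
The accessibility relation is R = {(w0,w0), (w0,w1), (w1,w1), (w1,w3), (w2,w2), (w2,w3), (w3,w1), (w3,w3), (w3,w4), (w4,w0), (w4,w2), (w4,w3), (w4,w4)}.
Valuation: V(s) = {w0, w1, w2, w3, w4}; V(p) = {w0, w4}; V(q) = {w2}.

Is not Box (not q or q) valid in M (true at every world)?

No

Let φ = not Box (not q or q). Evaluate φ at each world:
  w0 (successors {w0, w1}): φ is false.
  w1 (successors {w1, w3}): φ is false.
  w2 (successors {w2, w3}): φ is false.
  w3 (successors {w1, w3, w4}): φ is false.
  w4 (successors {w0, w2, w3, w4}): φ is false.
Detail at w0 (counterexample):
  At w0: Box (not q or q) is true, so not Box (not q or q) is false.
    At w0: Box (not q or q) requires not q or q at every successor {w0, w1}.
      At w0: not q or q is true.
      At w1: not q or q is true.
    So Box (not q or q) is true at w0.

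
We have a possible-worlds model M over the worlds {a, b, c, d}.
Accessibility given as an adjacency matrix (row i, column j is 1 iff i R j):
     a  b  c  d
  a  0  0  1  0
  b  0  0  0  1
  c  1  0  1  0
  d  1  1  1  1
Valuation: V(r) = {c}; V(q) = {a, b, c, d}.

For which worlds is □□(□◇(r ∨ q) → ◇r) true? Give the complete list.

Let φ = □□(□◇(r ∨ q) → ◇r). Evaluate φ at each world:
  a (successors {c}): φ is true.
  b (successors {d}): φ is false.
  c (successors {a, c}): φ is true.
  d (successors {a, b, c, d}): φ is false.
For instance, at a:
  At a: □□(□◇(r ∨ q) → ◇r) requires □(□◇(r ∨ q) → ◇r) at every successor {c}.
      At c: □(□◇(r ∨ q) → ◇r) requires □◇(r ∨ q) → ◇r at every successor {a, c}.
        At a: □◇(r ∨ q) → ◇r is true.
        At c: □◇(r ∨ q) → ◇r is true.
      So □(□◇(r ∨ q) → ◇r) is true at c.
  So □□(□◇(r ∨ q) → ◇r) is true at a.
Satisfying worlds: {a, c}

a, c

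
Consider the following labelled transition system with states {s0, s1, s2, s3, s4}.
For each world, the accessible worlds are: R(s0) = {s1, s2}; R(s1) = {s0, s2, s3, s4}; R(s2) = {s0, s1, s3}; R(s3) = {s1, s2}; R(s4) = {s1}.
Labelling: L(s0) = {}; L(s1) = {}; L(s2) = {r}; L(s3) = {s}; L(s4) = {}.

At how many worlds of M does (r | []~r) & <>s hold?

1

Let φ = (r | []~r) & <>s. Evaluate φ at each world:
  s0 (successors {s1, s2}): φ is false.
  s1 (successors {s0, s2, s3, s4}): φ is false.
  s2 (successors {s0, s1, s3}): φ is true.
  s3 (successors {s1, s2}): φ is false.
  s4 (successors {s1}): φ is false.
For instance, at s3:
  At s3: r | []~r is false, <>s is false, so (r | []~r) & <>s is false.
    At s3: r is false, []~r is false, so r | []~r is false.
      At s3: []~r requires ~r at every successor {s1, s2}.
        ~r fails at s2, so []~r is false at s3.
    At s3: <>s requires s at some successor in {s1, s2}.
      At s1: s is false.
      At s2: s is false.
    So <>s is false at s3.
Satisfying worlds: {s2}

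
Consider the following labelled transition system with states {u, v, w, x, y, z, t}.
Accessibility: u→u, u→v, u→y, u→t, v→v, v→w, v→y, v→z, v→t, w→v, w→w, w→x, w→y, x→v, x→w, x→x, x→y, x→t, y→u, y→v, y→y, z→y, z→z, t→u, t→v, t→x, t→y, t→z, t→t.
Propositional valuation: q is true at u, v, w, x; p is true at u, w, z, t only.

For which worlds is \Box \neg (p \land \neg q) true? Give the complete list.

w, y

Recall that \Box ψ holds at a world iff ψ holds at every accessible world, and \Diamond ψ holds iff ψ holds at some accessible world.
Let φ = \Box \neg (p \land \neg q). Evaluate φ at each world:
  u (successors {u, v, y, t}): φ is false.
  v (successors {v, w, y, z, t}): φ is false.
  w (successors {v, w, x, y}): φ is true.
  x (successors {v, w, x, y, t}): φ is false.
  y (successors {u, v, y}): φ is true.
  z (successors {y, z}): φ is false.
  t (successors {u, v, x, y, z, t}): φ is false.
For instance, at t:
  At t: \Box \neg (p \land \neg q) requires \neg (p \land \neg q) at every successor {u, v, x, y, z, t}.
    \neg (p \land \neg q) fails at z, so \Box \neg (p \land \neg q) is false at t.
Satisfying worlds: {w, y}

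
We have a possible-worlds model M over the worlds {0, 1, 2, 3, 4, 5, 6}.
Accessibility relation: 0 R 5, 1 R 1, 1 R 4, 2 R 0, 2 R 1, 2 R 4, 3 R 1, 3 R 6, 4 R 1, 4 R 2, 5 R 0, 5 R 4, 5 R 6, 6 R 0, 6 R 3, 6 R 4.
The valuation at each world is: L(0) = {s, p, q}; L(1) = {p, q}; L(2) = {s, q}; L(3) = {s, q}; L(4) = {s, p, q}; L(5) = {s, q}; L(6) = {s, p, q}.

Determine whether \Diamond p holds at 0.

No

Recall that \Diamond ψ holds at a world iff ψ holds at some accessible world.
At 0: \Diamond p requires p at some successor in {5}.
  At 5: p is false.
So \Diamond p is false at 0.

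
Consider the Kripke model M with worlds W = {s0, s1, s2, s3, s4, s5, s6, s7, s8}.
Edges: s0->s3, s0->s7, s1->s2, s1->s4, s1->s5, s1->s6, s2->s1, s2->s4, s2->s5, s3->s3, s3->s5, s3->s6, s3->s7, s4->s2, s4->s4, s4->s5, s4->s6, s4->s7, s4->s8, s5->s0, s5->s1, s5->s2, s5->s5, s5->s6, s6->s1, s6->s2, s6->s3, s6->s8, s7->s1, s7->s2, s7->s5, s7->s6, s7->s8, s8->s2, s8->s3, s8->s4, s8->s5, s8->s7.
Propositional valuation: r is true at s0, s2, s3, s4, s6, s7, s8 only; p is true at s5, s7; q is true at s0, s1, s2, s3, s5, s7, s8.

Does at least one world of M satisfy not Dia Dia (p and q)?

No

Let φ = not Dia Dia (p and q). Evaluate φ at each world:
  s0 (successors {s3, s7}): φ is false.
  s1 (successors {s2, s4, s5, s6}): φ is false.
  s2 (successors {s1, s4, s5}): φ is false.
  s3 (successors {s3, s5, s6, s7}): φ is false.
  s4 (successors {s2, s4, s5, s6, s7, s8}): φ is false.
  s5 (successors {s0, s1, s2, s5, s6}): φ is false.
  s6 (successors {s1, s2, s3, s8}): φ is false.
  s7 (successors {s1, s2, s5, s6, s8}): φ is false.
  s8 (successors {s2, s3, s4, s5, s7}): φ is false.
For instance, at s8:
  At s8: Dia Dia (p and q) is true, so not Dia Dia (p and q) is false.
    At s8: Dia Dia (p and q) requires Dia (p and q) at some successor in {s2, s3, s4, s5, s7}.
      Dia (p and q) holds at s2, so Dia Dia (p and q) is true at s8.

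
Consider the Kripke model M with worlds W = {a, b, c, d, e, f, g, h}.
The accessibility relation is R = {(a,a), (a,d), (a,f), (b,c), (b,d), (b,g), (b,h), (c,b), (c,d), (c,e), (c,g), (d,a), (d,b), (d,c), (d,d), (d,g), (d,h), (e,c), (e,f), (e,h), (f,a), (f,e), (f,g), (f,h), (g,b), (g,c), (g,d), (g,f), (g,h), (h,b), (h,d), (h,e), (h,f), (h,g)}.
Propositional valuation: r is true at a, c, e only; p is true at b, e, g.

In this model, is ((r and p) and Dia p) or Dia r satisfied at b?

At b: (r and p) and Dia p is false, Dia r is true, so ((r and p) and Dia p) or Dia r is true.
  At b: r and p is false, Dia p is true, so (r and p) and Dia p is false.
    At b: Dia p requires p at some successor in {c, d, g, h}.
      p holds at g, so Dia p is true at b.
  At b: Dia r requires r at some successor in {c, d, g, h}.
    r holds at c, so Dia r is true at b.

Yes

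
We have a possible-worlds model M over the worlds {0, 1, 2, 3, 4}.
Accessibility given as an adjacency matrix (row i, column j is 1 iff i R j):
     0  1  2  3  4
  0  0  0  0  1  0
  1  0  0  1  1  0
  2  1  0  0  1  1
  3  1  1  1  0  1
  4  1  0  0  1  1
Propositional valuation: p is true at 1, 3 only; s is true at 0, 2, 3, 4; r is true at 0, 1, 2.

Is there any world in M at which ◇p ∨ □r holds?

Let φ = ◇p ∨ □r. Evaluate φ at each world:
  0 (successors {3}): φ is true.
  1 (successors {2, 3}): φ is true.
  2 (successors {0, 3, 4}): φ is true.
  3 (successors {0, 1, 2, 4}): φ is true.
  4 (successors {0, 3, 4}): φ is true.
Detail at 0 (witness):
  At 0: ◇p is true, □r is false, so ◇p ∨ □r is true.
    At 0: ◇p requires p at some successor in {3}.
      p holds at 3, so ◇p is true at 0.
    At 0: □r requires r at every successor {3}.
      r fails at 3, so □r is false at 0.

Yes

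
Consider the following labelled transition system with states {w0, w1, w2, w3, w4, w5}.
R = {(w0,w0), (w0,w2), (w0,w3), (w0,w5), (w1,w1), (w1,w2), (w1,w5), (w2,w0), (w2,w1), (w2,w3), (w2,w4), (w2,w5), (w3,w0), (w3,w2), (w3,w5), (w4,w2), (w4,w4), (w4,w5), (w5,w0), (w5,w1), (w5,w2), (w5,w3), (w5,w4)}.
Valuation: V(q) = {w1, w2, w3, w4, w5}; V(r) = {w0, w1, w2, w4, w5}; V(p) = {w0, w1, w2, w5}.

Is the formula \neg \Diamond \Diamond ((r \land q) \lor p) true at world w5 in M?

At w5: \Diamond \Diamond ((r \land q) \lor p) is true, so \neg \Diamond \Diamond ((r \land q) \lor p) is false.
  At w5: \Diamond \Diamond ((r \land q) \lor p) requires \Diamond ((r \land q) \lor p) at some successor in {w0, w1, w2, w3, w4}.
    \Diamond ((r \land q) \lor p) holds at w0, so \Diamond \Diamond ((r \land q) \lor p) is true at w5.
      At w0: \Diamond ((r \land q) \lor p) requires (r \land q) \lor p at some successor in {w0, w2, w3, w5}.
        (r \land q) \lor p holds at w0, so \Diamond ((r \land q) \lor p) is true at w0.

No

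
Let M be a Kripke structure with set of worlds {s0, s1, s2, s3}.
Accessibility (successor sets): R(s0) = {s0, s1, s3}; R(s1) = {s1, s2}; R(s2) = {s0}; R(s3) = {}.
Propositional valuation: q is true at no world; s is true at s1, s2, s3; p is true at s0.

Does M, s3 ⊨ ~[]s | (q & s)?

At s3: ~[]s is false, q & s is false, so ~[]s | (q & s) is false.
  At s3: []s is true, so ~[]s is false.
    At s3: no accessible worlds, so []s holds vacuously.

No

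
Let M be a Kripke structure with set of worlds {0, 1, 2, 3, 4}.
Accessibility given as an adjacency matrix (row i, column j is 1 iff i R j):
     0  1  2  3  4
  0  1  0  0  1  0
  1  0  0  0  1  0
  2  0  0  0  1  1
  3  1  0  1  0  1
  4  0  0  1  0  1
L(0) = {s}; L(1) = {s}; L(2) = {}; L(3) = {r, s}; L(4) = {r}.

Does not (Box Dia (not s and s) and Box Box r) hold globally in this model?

Yes

Let φ = not (Box Dia (not s and s) and Box Box r). Evaluate φ at each world:
  0 (successors {0, 3}): φ is true.
  1 (successors {3}): φ is true.
  2 (successors {3, 4}): φ is true.
  3 (successors {0, 2, 4}): φ is true.
  4 (successors {2, 4}): φ is true.
For instance, at 1:
  At 1: Box Dia (not s and s) and Box Box r is false, so not (Box Dia (not s and s) and Box Box r) is true.
    At 1: Box Dia (not s and s) is false, Box Box r is false, so Box Dia (not s and s) and Box Box r is false.
      At 1: Box Dia (not s and s) requires Dia (not s and s) at every successor {3}.
        Dia (not s and s) fails at 3, so Box Dia (not s and s) is false at 1.
      At 1: Box Box r requires Box r at every successor {3}.
        Box r fails at 3, so Box Box r is false at 1.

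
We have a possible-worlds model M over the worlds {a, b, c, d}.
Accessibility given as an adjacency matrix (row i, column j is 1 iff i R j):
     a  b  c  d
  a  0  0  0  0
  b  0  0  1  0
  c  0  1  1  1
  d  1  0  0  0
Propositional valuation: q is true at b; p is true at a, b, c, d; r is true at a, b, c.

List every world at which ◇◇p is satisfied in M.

b, c

Let φ = ◇◇p. Evaluate φ at each world:
  a (successors ∅): φ is false.
  b (successors {c}): φ is true.
  c (successors {b, c, d}): φ is true.
  d (successors {a}): φ is false.
For instance, at c:
  At c: ◇◇p requires ◇p at some successor in {b, c, d}.
    ◇p holds at b, so ◇◇p is true at c.
      At b: ◇p requires p at some successor in {c}.
        p holds at c, so ◇p is true at b.
Satisfying worlds: {b, c}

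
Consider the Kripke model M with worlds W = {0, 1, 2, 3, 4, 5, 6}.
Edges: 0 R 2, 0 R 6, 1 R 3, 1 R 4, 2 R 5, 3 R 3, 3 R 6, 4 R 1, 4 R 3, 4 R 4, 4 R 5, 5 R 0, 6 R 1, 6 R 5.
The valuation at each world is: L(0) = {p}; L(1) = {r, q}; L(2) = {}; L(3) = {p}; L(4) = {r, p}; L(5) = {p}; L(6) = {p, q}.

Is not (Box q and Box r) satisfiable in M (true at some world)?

Let φ = not (Box q and Box r). Evaluate φ at each world:
  0 (successors {2, 6}): φ is true.
  1 (successors {3, 4}): φ is true.
  2 (successors {5}): φ is true.
  3 (successors {3, 6}): φ is true.
  4 (successors {1, 3, 4, 5}): φ is true.
  5 (successors {0}): φ is true.
  6 (successors {1, 5}): φ is true.
Detail at 0 (witness):
  At 0: Box q and Box r is false, so not (Box q and Box r) is true.
    At 0: Box q is false, Box r is false, so Box q and Box r is false.
      At 0: Box q requires q at every successor {2, 6}.
        q fails at 2, so Box q is false at 0.
      At 0: Box r requires r at every successor {2, 6}.
        r fails at 2, so Box r is false at 0.

Yes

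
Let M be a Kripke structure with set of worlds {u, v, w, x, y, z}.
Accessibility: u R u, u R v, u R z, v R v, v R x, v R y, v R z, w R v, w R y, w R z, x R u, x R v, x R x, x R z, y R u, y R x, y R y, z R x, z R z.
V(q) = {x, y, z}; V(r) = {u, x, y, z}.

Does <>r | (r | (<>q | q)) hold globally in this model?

Yes

Let φ = <>r | (r | (<>q | q)). Evaluate φ at each world:
  u (successors {u, v, z}): φ is true.
  v (successors {v, x, y, z}): φ is true.
  w (successors {v, y, z}): φ is true.
  x (successors {u, v, x, z}): φ is true.
  y (successors {u, x, y}): φ is true.
  z (successors {x, z}): φ is true.
For instance, at w:
  At w: <>r is true, r | (<>q | q) is true, so <>r | (r | (<>q | q)) is true.
    At w: <>r requires r at some successor in {v, y, z}.
      r holds at y, so <>r is true at w.
    At w: r is false, <>q | q is true, so r | (<>q | q) is true.
      At w: <>q is true, q is false, so <>q | q is true.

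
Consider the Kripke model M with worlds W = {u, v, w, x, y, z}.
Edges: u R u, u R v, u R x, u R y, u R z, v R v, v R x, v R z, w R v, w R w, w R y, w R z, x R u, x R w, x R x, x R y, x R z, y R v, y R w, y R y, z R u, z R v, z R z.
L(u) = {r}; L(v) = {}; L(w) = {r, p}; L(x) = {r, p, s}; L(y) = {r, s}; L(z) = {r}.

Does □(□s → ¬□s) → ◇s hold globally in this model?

No

Let φ = □(□s → ¬□s) → ◇s. Evaluate φ at each world:
  u (successors {u, v, x, y, z}): φ is true.
  v (successors {v, x, z}): φ is true.
  w (successors {v, w, y, z}): φ is true.
  x (successors {u, w, x, y, z}): φ is true.
  y (successors {v, w, y}): φ is true.
  z (successors {u, v, z}): φ is false.
Detail at z (counterexample):
  At z: □(□s → ¬□s) is true, ◇s is false, so □(□s → ¬□s) → ◇s is false.
    At z: □(□s → ¬□s) requires □s → ¬□s at every successor {u, v, z}.
      At u: □s → ¬□s is true.
      At v: □s → ¬□s is true.
      At z: □s → ¬□s is true.
    So □(□s → ¬□s) is true at z.
    At z: ◇s requires s at some successor in {u, v, z}.
      At u: s is false.
      At v: s is false.
      At z: s is false.
    So ◇s is false at z.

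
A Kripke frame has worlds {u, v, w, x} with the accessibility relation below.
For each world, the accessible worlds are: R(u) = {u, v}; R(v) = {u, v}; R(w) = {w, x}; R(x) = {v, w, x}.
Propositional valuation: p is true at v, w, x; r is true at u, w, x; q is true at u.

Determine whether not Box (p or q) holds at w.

At w: Box (p or q) is true, so not Box (p or q) is false.
  At w: Box (p or q) requires p or q at every successor {w, x}.
    At w: p or q is true.
    At x: p or q is true.
  So Box (p or q) is true at w.

No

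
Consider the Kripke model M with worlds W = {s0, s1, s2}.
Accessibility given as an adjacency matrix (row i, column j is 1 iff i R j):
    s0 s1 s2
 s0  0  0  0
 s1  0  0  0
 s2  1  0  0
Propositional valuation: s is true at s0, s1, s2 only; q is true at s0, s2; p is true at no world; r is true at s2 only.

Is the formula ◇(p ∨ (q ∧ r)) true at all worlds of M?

Recall that ◇ψ holds at a world iff ψ holds at some accessible world.
Let φ = ◇(p ∨ (q ∧ r)). Evaluate φ at each world:
  s0 (successors ∅): φ is false.
  s1 (successors ∅): φ is false.
  s2 (successors {s0}): φ is false.
Detail at s0 (counterexample):
  At s0: no accessible worlds, so ◇(p ∨ (q ∧ r)) is false.

No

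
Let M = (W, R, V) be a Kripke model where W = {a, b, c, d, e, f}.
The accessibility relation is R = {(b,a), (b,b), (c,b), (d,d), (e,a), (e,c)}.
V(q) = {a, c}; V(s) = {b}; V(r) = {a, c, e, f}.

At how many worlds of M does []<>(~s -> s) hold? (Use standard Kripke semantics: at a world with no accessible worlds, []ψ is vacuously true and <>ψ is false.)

3

Let φ = []<>(~s -> s). Evaluate φ at each world:
  a (successors ∅): φ is true.
  b (successors {a, b}): φ is false.
  c (successors {b}): φ is true.
  d (successors {d}): φ is false.
  e (successors {a, c}): φ is false.
  f (successors ∅): φ is true.
For instance, at d:
  At d: []<>(~s -> s) requires <>(~s -> s) at every successor {d}.
    <>(~s -> s) fails at d, so []<>(~s -> s) is false at d.
      At d: <>(~s -> s) requires ~s -> s at some successor in {d}.
        At d: ~s -> s is false.
      So <>(~s -> s) is false at d.
Satisfying worlds: {a, c, f}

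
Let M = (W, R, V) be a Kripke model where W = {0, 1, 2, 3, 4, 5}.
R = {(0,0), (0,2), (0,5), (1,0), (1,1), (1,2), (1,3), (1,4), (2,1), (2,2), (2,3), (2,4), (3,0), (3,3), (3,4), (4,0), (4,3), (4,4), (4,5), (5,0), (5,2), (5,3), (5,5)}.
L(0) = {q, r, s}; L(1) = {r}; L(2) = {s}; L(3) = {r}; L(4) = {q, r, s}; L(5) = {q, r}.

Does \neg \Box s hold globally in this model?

Let φ = \neg \Box s. Evaluate φ at each world:
  0 (successors {0, 2, 5}): φ is true.
  1 (successors {0, 1, 2, 3, 4}): φ is true.
  2 (successors {1, 2, 3, 4}): φ is true.
  3 (successors {0, 3, 4}): φ is true.
  4 (successors {0, 3, 4, 5}): φ is true.
  5 (successors {0, 2, 3, 5}): φ is true.
For instance, at 4:
  At 4: \Box s is false, so \neg \Box s is true.
    At 4: \Box s requires s at every successor {0, 3, 4, 5}.
      s fails at 3, so \Box s is false at 4.

Yes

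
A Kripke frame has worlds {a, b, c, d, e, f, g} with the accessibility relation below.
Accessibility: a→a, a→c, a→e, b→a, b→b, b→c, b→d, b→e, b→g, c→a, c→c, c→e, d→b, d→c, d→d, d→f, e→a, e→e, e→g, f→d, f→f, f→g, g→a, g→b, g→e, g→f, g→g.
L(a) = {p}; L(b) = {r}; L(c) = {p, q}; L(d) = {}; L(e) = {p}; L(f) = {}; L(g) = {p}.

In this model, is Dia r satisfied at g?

At g: Dia r requires r at some successor in {a, b, e, f, g}.
  r holds at b, so Dia r is true at g.

Yes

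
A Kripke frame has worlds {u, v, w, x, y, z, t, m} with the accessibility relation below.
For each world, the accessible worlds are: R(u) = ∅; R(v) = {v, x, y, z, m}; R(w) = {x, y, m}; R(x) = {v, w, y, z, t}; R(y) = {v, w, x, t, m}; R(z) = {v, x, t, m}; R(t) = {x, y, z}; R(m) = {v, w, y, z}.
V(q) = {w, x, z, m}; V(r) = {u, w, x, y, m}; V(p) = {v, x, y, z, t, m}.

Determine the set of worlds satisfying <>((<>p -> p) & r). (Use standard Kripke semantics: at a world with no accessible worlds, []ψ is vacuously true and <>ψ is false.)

Let φ = <>((<>p -> p) & r). Evaluate φ at each world:
  u (successors ∅): φ is false.
  v (successors {v, x, y, z, m}): φ is true.
  w (successors {x, y, m}): φ is true.
  x (successors {v, w, y, z, t}): φ is true.
  y (successors {v, w, x, t, m}): φ is true.
  z (successors {v, x, t, m}): φ is true.
  t (successors {x, y, z}): φ is true.
  m (successors {v, w, y, z}): φ is true.
For instance, at m:
  At m: <>((<>p -> p) & r) requires (<>p -> p) & r at some successor in {v, w, y, z}.
    (<>p -> p) & r holds at y, so <>((<>p -> p) & r) is true at m.
      At y: <>p -> p is true, r is true, so (<>p -> p) & r is true.
Satisfying worlds: {v, w, x, y, z, t, m}

v, w, x, y, z, t, m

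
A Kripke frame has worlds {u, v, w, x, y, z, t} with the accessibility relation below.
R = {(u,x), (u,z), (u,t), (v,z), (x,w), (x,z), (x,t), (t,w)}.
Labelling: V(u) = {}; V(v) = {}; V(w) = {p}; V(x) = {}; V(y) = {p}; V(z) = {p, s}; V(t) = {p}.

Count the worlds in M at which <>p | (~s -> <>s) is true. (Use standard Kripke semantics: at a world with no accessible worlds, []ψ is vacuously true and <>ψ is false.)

5

Recall that <>ψ holds at a world iff ψ holds at some accessible world.
Let φ = <>p | (~s -> <>s). Evaluate φ at each world:
  u (successors {x, z, t}): φ is true.
  v (successors {z}): φ is true.
  w (successors ∅): φ is false.
  x (successors {w, z, t}): φ is true.
  y (successors ∅): φ is false.
  z (successors ∅): φ is true.
  t (successors {w}): φ is true.
For instance, at v:
  At v: <>p is true, ~s -> <>s is true, so <>p | (~s -> <>s) is true.
    At v: <>p requires p at some successor in {z}.
      p holds at z, so <>p is true at v.
    At v: ~s is true, <>s is true, so ~s -> <>s is true.
      At v: <>s requires s at some successor in {z}.
        s holds at z, so <>s is true at v.
Satisfying worlds: {u, v, x, z, t}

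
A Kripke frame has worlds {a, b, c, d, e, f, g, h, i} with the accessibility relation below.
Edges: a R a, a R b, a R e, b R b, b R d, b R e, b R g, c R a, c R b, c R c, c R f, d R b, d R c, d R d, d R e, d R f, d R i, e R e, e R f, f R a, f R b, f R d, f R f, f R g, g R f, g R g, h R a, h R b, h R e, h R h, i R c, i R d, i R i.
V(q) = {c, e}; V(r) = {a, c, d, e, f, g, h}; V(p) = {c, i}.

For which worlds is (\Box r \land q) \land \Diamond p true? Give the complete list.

Let φ = (\Box r \land q) \land \Diamond p. Evaluate φ at each world:
  a (successors {a, b, e}): φ is false.
  b (successors {b, d, e, g}): φ is false.
  c (successors {a, b, c, f}): φ is false.
  d (successors {b, c, d, e, f, i}): φ is false.
  e (successors {e, f}): φ is false.
  f (successors {a, b, d, f, g}): φ is false.
  g (successors {f, g}): φ is false.
  h (successors {a, b, e, h}): φ is false.
  i (successors {c, d, i}): φ is false.
For instance, at h:
  At h: \Box r \land q is false, \Diamond p is false, so (\Box r \land q) \land \Diamond p is false.
    At h: \Box r is false, q is false, so \Box r \land q is false.
      At h: \Box r requires r at every successor {a, b, e, h}.
        r fails at b, so \Box r is false at h.
    At h: \Diamond p requires p at some successor in {a, b, e, h}.
      At a: p is false.
      At b: p is false.
      At e: p is false.
      At h: p is false.
    So \Diamond p is false at h.
Satisfying worlds: none.

none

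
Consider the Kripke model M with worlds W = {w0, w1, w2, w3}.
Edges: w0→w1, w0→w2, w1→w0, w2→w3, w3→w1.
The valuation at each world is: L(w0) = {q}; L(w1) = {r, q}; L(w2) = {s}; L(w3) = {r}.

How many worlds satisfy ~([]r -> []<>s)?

2

Let φ = ~([]r -> []<>s). Evaluate φ at each world:
  w0 (successors {w1, w2}): φ is false.
  w1 (successors {w0}): φ is false.
  w2 (successors {w3}): φ is true.
  w3 (successors {w1}): φ is true.
For instance, at w3:
  At w3: []r -> []<>s is false, so ~([]r -> []<>s) is true.
    At w3: []r is true, []<>s is false, so []r -> []<>s is false.
      At w3: []r requires r at every successor {w1}.
        At w1: r is true.
      So []r is true at w3.
      At w3: []<>s requires <>s at every successor {w1}.
        <>s fails at w1, so []<>s is false at w3.
Satisfying worlds: {w2, w3}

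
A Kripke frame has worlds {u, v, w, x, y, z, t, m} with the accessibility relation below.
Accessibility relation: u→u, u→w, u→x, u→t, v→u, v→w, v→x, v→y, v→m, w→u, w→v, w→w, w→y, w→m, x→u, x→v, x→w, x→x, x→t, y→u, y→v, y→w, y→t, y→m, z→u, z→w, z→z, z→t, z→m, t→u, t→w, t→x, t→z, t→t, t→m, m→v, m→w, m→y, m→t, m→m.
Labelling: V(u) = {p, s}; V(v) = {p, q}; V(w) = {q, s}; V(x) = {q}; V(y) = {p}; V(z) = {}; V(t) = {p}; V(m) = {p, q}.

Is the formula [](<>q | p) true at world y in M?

Yes

At y: [](<>q | p) requires <>q | p at every successor {u, v, w, t, m}.
  At u: <>q | p is true.
  At v: <>q | p is true.
  At w: <>q | p is true.
  At t: <>q | p is true.
  At m: <>q | p is true.
So [](<>q | p) is true at y.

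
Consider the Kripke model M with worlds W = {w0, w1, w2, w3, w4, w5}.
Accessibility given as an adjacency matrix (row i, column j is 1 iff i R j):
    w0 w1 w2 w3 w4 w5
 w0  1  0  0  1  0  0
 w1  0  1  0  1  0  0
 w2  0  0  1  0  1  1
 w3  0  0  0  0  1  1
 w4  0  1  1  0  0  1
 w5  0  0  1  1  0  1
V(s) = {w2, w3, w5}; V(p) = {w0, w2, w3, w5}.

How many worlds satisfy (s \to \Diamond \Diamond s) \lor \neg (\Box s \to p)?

Let φ = (s \to \Diamond \Diamond s) \lor \neg (\Box s \to p). Evaluate φ at each world:
  w0 (successors {w0, w3}): φ is true.
  w1 (successors {w1, w3}): φ is true.
  w2 (successors {w2, w4, w5}): φ is true.
  w3 (successors {w4, w5}): φ is true.
  w4 (successors {w1, w2, w5}): φ is true.
  w5 (successors {w2, w3, w5}): φ is true.
For instance, at w2:
  At w2: s \to \Diamond \Diamond s is true, \neg (\Box s \to p) is false, so (s \to \Diamond \Diamond s) \lor \neg (\Box s \to p) is true.
    At w2: s is true, \Diamond \Diamond s is true, so s \to \Diamond \Diamond s is true.
      At w2: \Diamond \Diamond s requires \Diamond s at some successor in {w2, w4, w5}.
        \Diamond s holds at w2, so \Diamond \Diamond s is true at w2.
    At w2: \Box s \to p is true, so \neg (\Box s \to p) is false.
      At w2: \Box s is false, p is true, so \Box s \to p is true.
Satisfying worlds: {w0, w1, w2, w3, w4, w5}

6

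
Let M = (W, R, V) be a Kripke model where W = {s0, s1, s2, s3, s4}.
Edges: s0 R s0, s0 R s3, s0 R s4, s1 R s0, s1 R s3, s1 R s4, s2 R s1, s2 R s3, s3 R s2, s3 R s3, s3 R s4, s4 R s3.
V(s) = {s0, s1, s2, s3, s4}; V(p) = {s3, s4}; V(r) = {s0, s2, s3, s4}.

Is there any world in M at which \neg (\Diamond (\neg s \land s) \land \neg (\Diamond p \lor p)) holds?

Yes

Let φ = \neg (\Diamond (\neg s \land s) \land \neg (\Diamond p \lor p)). Evaluate φ at each world:
  s0 (successors {s0, s3, s4}): φ is true.
  s1 (successors {s0, s3, s4}): φ is true.
  s2 (successors {s1, s3}): φ is true.
  s3 (successors {s2, s3, s4}): φ is true.
  s4 (successors {s3}): φ is true.
Detail at s0 (witness):
  At s0: \Diamond (\neg s \land s) \land \neg (\Diamond p \lor p) is false, so \neg (\Diamond (\neg s \land s) \land \neg (\Diamond p \lor p)) is true.
    At s0: \Diamond (\neg s \land s) is false, \neg (\Diamond p \lor p) is false, so \Diamond (\neg s \land s) \land \neg (\Diamond p \lor p) is false.
      At s0: \Diamond (\neg s \land s) requires \neg s \land s at some successor in {s0, s3, s4}.
        At s0: \neg s \land s is false.
        At s3: \neg s \land s is false.
        At s4: \neg s \land s is false.
      So \Diamond (\neg s \land s) is false at s0.
      At s0: \Diamond p \lor p is true, so \neg (\Diamond p \lor p) is false.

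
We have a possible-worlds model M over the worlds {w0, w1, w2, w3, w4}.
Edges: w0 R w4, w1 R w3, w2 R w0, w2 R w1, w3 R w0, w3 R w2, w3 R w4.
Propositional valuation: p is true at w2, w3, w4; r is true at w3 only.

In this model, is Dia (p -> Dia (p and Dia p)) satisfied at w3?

At w3: Dia (p -> Dia (p and Dia p)) requires p -> Dia (p and Dia p) at some successor in {w0, w2, w4}.
  p -> Dia (p and Dia p) holds at w0, so Dia (p -> Dia (p and Dia p)) is true at w3.
    At w0: p is false, Dia (p and Dia p) is false, so p -> Dia (p and Dia p) is true.
      At w0: Dia (p and Dia p) requires p and Dia p at some successor in {w4}.
        At w4: p and Dia p is false.
      So Dia (p and Dia p) is false at w0.

Yes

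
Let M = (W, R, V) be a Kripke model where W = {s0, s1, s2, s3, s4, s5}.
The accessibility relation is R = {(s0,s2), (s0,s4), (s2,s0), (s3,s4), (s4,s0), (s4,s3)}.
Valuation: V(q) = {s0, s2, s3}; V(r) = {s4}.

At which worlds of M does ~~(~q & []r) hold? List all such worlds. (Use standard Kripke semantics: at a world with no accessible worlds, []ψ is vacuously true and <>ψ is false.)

Recall that []ψ holds at a world iff ψ holds at every accessible world, and <>ψ holds iff ψ holds at some accessible world.
Let φ = ~~(~q & []r). Evaluate φ at each world:
  s0 (successors {s2, s4}): φ is false.
  s1 (successors ∅): φ is true.
  s2 (successors {s0}): φ is false.
  s3 (successors {s4}): φ is false.
  s4 (successors {s0, s3}): φ is false.
  s5 (successors ∅): φ is true.
For instance, at s4:
  At s4: ~(~q & []r) is true, so ~~(~q & []r) is false.
    At s4: ~q & []r is false, so ~(~q & []r) is true.
      At s4: ~q is true, []r is false, so ~q & []r is false.
Satisfying worlds: {s1, s5}

s1, s5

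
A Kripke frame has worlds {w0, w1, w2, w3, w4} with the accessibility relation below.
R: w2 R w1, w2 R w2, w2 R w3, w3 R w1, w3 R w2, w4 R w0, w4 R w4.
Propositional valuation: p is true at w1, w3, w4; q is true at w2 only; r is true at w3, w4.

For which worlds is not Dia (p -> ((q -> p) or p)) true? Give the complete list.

Recall that Dia ψ holds at a world iff ψ holds at some accessible world.
Let φ = not Dia (p -> ((q -> p) or p)). Evaluate φ at each world:
  w0 (successors ∅): φ is true.
  w1 (successors ∅): φ is true.
  w2 (successors {w1, w2, w3}): φ is false.
  w3 (successors {w1, w2}): φ is false.
  w4 (successors {w0, w4}): φ is false.
For instance, at w3:
  At w3: Dia (p -> ((q -> p) or p)) is true, so not Dia (p -> ((q -> p) or p)) is false.
    At w3: Dia (p -> ((q -> p) or p)) requires p -> ((q -> p) or p) at some successor in {w1, w2}.
      p -> ((q -> p) or p) holds at w1, so Dia (p -> ((q -> p) or p)) is true at w3.
Satisfying worlds: {w0, w1}

w0, w1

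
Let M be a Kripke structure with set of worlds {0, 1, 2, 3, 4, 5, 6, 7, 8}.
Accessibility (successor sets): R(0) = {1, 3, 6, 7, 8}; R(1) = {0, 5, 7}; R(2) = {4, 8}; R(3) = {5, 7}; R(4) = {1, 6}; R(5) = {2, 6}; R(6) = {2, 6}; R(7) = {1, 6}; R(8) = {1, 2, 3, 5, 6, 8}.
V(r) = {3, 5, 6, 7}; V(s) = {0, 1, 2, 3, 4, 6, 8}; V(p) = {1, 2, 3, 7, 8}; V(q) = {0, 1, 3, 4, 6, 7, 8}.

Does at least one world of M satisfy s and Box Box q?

No

Let φ = s and Box Box q. Evaluate φ at each world:
  0 (successors {1, 3, 6, 7, 8}): φ is false.
  1 (successors {0, 5, 7}): φ is false.
  2 (successors {4, 8}): φ is false.
  3 (successors {5, 7}): φ is false.
  4 (successors {1, 6}): φ is false.
  5 (successors {2, 6}): φ is false.
  6 (successors {2, 6}): φ is false.
  7 (successors {1, 6}): φ is false.
  8 (successors {1, 2, 3, 5, 6, 8}): φ is false.
For instance, at 5:
  At 5: s is false, Box Box q is false, so s and Box Box q is false.
    At 5: Box Box q requires Box q at every successor {2, 6}.
      Box q fails at 6, so Box Box q is false at 5.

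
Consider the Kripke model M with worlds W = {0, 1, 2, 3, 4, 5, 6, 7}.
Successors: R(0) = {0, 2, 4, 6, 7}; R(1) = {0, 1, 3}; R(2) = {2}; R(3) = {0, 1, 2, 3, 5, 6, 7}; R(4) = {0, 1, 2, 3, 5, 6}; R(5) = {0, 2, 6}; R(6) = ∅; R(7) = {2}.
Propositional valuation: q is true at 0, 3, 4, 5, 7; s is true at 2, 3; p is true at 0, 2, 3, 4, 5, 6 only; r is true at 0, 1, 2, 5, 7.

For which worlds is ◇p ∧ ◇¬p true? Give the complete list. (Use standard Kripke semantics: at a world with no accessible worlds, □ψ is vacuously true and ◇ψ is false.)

0, 1, 3, 4

Let φ = ◇p ∧ ◇¬p. Evaluate φ at each world:
  0 (successors {0, 2, 4, 6, 7}): φ is true.
  1 (successors {0, 1, 3}): φ is true.
  2 (successors {2}): φ is false.
  3 (successors {0, 1, 2, 3, 5, 6, 7}): φ is true.
  4 (successors {0, 1, 2, 3, 5, 6}): φ is true.
  5 (successors {0, 2, 6}): φ is false.
  6 (successors ∅): φ is false.
  7 (successors {2}): φ is false.
For instance, at 0:
  At 0: ◇p is true, ◇¬p is true, so ◇p ∧ ◇¬p is true.
    At 0: ◇p requires p at some successor in {0, 2, 4, 6, 7}.
      p holds at 0, so ◇p is true at 0.
    At 0: ◇¬p requires ¬p at some successor in {0, 2, 4, 6, 7}.
      ¬p holds at 7, so ◇¬p is true at 0.
Satisfying worlds: {0, 1, 3, 4}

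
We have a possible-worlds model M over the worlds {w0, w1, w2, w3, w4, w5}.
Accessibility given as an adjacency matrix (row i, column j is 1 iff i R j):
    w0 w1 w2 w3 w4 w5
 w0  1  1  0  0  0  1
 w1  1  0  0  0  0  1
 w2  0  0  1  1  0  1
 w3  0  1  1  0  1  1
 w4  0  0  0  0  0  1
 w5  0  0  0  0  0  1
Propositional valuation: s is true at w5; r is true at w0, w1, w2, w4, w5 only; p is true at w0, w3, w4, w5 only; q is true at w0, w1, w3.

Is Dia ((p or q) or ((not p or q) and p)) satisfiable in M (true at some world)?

Yes

Let φ = Dia ((p or q) or ((not p or q) and p)). Evaluate φ at each world:
  w0 (successors {w0, w1, w5}): φ is true.
  w1 (successors {w0, w5}): φ is true.
  w2 (successors {w2, w3, w5}): φ is true.
  w3 (successors {w1, w2, w4, w5}): φ is true.
  w4 (successors {w5}): φ is true.
  w5 (successors {w5}): φ is true.
Detail at w0 (witness):
  At w0: Dia ((p or q) or ((not p or q) and p)) requires (p or q) or ((not p or q) and p) at some successor in {w0, w1, w5}.
    (p or q) or ((not p or q) and p) holds at w0, so Dia ((p or q) or ((not p or q) and p)) is true at w0.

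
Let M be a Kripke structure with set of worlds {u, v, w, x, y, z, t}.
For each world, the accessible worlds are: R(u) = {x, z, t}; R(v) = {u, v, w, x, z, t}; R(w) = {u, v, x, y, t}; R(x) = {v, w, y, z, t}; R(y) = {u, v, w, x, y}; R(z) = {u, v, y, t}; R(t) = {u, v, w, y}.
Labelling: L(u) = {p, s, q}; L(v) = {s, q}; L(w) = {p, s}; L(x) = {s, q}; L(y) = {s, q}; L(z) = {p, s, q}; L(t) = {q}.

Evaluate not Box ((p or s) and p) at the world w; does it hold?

At w: Box ((p or s) and p) is false, so not Box ((p or s) and p) is true.
  At w: Box ((p or s) and p) requires (p or s) and p at every successor {u, v, x, y, t}.
    (p or s) and p fails at v, so Box ((p or s) and p) is false at w.

Yes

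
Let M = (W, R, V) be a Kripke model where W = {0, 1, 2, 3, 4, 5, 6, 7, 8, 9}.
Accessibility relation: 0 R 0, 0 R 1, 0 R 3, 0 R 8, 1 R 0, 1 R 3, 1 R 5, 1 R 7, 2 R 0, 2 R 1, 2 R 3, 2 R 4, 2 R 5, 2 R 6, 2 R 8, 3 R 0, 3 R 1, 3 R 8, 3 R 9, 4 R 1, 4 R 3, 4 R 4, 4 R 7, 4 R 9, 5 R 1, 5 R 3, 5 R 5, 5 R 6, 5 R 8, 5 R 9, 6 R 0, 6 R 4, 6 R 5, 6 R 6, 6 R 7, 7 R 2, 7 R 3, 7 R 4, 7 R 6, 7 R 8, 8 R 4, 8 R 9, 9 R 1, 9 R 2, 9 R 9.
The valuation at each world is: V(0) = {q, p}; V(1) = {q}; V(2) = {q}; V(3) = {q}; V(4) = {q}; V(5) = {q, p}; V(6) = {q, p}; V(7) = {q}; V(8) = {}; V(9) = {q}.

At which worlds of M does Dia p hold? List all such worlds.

0, 1, 2, 3, 5, 6, 7

Let φ = Dia p. Evaluate φ at each world:
  0 (successors {0, 1, 3, 8}): φ is true.
  1 (successors {0, 3, 5, 7}): φ is true.
  2 (successors {0, 1, 3, 4, 5, 6, 8}): φ is true.
  3 (successors {0, 1, 8, 9}): φ is true.
  4 (successors {1, 3, 4, 7, 9}): φ is false.
  5 (successors {1, 3, 5, 6, 8, 9}): φ is true.
  6 (successors {0, 4, 5, 6, 7}): φ is true.
  7 (successors {2, 3, 4, 6, 8}): φ is true.
  8 (successors {4, 9}): φ is false.
  9 (successors {1, 2, 9}): φ is false.
For instance, at 2:
  At 2: Dia p requires p at some successor in {0, 1, 3, 4, 5, 6, 8}.
    p holds at 0, so Dia p is true at 2.
Satisfying worlds: {0, 1, 2, 3, 5, 6, 7}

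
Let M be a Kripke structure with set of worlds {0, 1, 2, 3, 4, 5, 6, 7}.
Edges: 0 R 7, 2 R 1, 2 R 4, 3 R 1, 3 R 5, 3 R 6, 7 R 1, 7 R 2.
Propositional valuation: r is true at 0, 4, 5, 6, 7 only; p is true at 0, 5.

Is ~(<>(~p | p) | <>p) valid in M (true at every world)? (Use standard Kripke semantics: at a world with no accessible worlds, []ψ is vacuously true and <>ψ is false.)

No

Let φ = ~(<>(~p | p) | <>p). Evaluate φ at each world:
  0 (successors {7}): φ is false.
  1 (successors ∅): φ is true.
  2 (successors {1, 4}): φ is false.
  3 (successors {1, 5, 6}): φ is false.
  4 (successors ∅): φ is true.
  5 (successors ∅): φ is true.
  6 (successors ∅): φ is true.
  7 (successors {1, 2}): φ is false.
Detail at 0 (counterexample):
  At 0: <>(~p | p) | <>p is true, so ~(<>(~p | p) | <>p) is false.
    At 0: <>(~p | p) is true, <>p is false, so <>(~p | p) | <>p is true.
      At 0: <>(~p | p) requires ~p | p at some successor in {7}.
        ~p | p holds at 7, so <>(~p | p) is true at 0.
      At 0: <>p requires p at some successor in {7}.
        At 7: p is false.
      So <>p is false at 0.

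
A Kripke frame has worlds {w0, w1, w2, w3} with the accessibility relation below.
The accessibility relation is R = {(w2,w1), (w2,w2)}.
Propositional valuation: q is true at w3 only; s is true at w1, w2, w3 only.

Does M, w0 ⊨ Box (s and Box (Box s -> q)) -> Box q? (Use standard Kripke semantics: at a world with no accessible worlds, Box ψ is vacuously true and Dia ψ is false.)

At w0: Box (s and Box (Box s -> q)) is true, Box q is true, so Box (s and Box (Box s -> q)) -> Box q is true.
  At w0: no accessible worlds, so Box (s and Box (Box s -> q)) holds vacuously.
  At w0: no accessible worlds, so Box q holds vacuously.

Yes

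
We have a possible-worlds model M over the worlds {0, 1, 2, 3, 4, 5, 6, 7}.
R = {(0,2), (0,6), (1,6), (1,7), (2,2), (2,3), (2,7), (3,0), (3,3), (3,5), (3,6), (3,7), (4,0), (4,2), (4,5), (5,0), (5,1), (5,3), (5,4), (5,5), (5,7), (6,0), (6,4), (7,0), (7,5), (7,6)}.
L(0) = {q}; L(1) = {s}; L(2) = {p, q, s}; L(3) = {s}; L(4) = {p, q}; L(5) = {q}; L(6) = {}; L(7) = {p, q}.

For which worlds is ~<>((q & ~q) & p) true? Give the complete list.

Recall that <>ψ holds at a world iff ψ holds at some accessible world.
Let φ = ~<>((q & ~q) & p). Evaluate φ at each world:
  0 (successors {2, 6}): φ is true.
  1 (successors {6, 7}): φ is true.
  2 (successors {2, 3, 7}): φ is true.
  3 (successors {0, 3, 5, 6, 7}): φ is true.
  4 (successors {0, 2, 5}): φ is true.
  5 (successors {0, 1, 3, 4, 5, 7}): φ is true.
  6 (successors {0, 4}): φ is true.
  7 (successors {0, 5, 6}): φ is true.
For instance, at 7:
  At 7: <>((q & ~q) & p) is false, so ~<>((q & ~q) & p) is true.
    At 7: <>((q & ~q) & p) requires (q & ~q) & p at some successor in {0, 5, 6}.
      At 0: (q & ~q) & p is false.
      At 5: (q & ~q) & p is false.
      At 6: (q & ~q) & p is false.
    So <>((q & ~q) & p) is false at 7.
Satisfying worlds: {0, 1, 2, 3, 4, 5, 6, 7}

0, 1, 2, 3, 4, 5, 6, 7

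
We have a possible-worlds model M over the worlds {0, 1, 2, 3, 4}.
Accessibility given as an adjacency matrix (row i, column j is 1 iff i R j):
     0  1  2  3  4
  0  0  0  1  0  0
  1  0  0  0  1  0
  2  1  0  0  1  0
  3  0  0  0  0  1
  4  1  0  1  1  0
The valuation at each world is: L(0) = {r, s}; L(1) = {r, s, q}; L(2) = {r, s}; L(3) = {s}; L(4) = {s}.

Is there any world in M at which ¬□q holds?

Yes

Let φ = ¬□q. Evaluate φ at each world:
  0 (successors {2}): φ is true.
  1 (successors {3}): φ is true.
  2 (successors {0, 3}): φ is true.
  3 (successors {4}): φ is true.
  4 (successors {0, 2, 3}): φ is true.
Detail at 0 (witness):
  At 0: □q is false, so ¬□q is true.
    At 0: □q requires q at every successor {2}.
      q fails at 2, so □q is false at 0.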